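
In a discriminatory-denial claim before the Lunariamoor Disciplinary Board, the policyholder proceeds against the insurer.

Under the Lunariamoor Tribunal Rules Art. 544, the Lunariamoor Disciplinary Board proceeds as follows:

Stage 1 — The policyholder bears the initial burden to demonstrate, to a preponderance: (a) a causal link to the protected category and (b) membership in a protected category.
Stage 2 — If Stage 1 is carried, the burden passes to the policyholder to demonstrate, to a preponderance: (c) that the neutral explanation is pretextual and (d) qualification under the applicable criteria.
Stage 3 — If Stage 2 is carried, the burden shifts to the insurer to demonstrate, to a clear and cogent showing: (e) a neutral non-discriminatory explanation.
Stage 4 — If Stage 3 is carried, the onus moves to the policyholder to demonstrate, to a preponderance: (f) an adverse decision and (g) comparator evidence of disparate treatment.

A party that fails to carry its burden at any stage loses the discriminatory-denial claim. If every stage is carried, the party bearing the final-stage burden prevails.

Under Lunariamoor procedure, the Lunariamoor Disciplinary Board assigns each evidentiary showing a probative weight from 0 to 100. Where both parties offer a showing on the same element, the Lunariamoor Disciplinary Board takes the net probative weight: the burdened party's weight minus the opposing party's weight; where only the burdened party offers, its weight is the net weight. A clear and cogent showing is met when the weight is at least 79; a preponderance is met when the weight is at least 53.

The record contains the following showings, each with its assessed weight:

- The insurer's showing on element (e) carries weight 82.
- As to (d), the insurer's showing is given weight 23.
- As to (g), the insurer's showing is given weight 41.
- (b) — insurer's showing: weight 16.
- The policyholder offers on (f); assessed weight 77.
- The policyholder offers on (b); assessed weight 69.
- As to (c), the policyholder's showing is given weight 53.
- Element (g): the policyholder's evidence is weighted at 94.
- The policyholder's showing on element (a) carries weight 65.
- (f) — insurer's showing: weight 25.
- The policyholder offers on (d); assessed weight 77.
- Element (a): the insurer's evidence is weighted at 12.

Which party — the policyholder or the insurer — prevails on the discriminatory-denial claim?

insurer

Stage 1 (policyholder, a preponderance, weight is at least 53): (a) net 65−12=53 ≥ 53 — meets; (b) net 69−16=53 ≥ 53 — meets.
  All elements met. The policyholder retains the burden for Stage 2.
Stage 2 (policyholder, a preponderance, weight is at least 53): (c) 53 ≥ 53 — meets; (d) net 77−23=54 ≥ 53 — meets.
  All elements met. The burden passes to the insurer.
Stage 3 (insurer, a clear and cogent showing, weight is at least 79): (e) 82 ≥ 79 — meets.
  Stage 3 is satisfied; the onus moves to the policyholder.
Stage 4 (policyholder, a preponderance, weight is at least 53): (f) net 77−25=52 < 53 — fails; (g) net 94−41=53 ≥ 53 — meets.
  Stage 4 not carried; the policyholder fails its burden.
So the insurer prevails.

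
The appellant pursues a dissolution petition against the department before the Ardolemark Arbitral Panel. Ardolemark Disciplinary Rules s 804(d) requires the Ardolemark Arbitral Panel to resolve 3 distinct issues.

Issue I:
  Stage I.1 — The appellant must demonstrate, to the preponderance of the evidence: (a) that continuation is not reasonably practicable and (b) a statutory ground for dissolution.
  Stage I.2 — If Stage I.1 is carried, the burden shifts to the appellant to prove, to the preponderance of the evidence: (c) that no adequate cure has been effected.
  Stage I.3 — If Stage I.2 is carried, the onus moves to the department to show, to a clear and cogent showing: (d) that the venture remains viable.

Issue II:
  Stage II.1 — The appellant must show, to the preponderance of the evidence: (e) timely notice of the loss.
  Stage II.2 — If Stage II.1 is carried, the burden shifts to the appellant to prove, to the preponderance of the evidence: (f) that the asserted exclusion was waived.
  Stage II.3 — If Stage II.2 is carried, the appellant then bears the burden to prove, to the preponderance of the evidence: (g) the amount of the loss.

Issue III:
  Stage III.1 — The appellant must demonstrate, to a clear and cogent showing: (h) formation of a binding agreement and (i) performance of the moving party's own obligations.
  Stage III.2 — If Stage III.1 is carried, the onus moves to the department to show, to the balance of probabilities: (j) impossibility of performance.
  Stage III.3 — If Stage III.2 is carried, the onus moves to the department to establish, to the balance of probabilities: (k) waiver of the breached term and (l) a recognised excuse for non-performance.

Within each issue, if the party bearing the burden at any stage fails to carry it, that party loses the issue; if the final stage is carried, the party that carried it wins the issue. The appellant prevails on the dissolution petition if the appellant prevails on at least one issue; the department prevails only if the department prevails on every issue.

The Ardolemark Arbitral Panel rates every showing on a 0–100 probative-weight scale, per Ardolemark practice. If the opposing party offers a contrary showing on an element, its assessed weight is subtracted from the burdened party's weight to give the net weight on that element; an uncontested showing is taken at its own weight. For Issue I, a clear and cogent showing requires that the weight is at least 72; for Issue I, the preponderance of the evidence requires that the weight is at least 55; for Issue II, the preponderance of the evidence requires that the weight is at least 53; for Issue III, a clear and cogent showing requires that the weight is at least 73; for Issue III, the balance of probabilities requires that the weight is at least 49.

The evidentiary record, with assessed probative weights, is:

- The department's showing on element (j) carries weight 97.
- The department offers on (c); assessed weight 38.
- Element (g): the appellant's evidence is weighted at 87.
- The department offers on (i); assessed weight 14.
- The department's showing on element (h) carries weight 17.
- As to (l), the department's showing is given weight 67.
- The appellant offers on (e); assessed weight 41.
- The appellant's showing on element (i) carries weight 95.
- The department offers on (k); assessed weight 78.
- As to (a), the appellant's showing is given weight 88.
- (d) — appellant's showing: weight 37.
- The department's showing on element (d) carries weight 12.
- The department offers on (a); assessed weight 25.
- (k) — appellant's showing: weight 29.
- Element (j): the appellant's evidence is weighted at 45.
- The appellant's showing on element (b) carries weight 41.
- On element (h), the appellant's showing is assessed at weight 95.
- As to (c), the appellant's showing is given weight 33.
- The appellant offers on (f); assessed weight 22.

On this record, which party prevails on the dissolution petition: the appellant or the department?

— Issue I —
Stage I.1 — burden on appellant; standard: the preponderance of the evidence (weight is at least 55).
    (a): 88 − 25 = 63 ≥ 55 [met]
    (b): 41 < 55 [not met]
  Stage I.1 not carried; the appellant fails its burden.
So the department prevails on this issue.
— Issue II —
At Stage II.1 the appellant must meet the preponderance of the evidence (weight is at least 53): on (e) the weight is 41, which does not reach 53, so (e) does not meet the standard.
  Stage II.1 not carried; the appellant fails its burden.
So the department prevails on this issue.
— Issue III —
At Stage III.1 the appellant must meet a clear and cogent showing (weight is at least 73): on (h) the weight is 95 less the opposing 17 gives net 78, ≥ 73, so (h) meets the standard; on (i) the weight is 95 less the opposing 14 gives net 81, ≥ 73, so (i) meets the standard.
  Stage III.1 is satisfied; the onus moves to the department.
At Stage III.2 the department must meet the balance of probabilities (weight is at least 49): on (j) the weight is 97 less the opposing 45 gives net 52, ≥ 49, so (j) meets the standard.
  Stage III.2 is satisfied; the department continues to bear the burden.
At Stage III.3 the department must meet the balance of probabilities (weight is at least 49): on (k) the weight is 78 less the opposing 29 gives net 49, which does reach 49, so (k) meets the standard; on (l) the weight is 67, which does reach 49, so (l) meets the standard.
  All elements met at the final stage.
With every stage satisfied, the department prevails on this issue.
Per-issue: Issue I → department; Issue II → department; Issue III → department. The appellant must prevail on at least one issue; overall, the department prevails.

department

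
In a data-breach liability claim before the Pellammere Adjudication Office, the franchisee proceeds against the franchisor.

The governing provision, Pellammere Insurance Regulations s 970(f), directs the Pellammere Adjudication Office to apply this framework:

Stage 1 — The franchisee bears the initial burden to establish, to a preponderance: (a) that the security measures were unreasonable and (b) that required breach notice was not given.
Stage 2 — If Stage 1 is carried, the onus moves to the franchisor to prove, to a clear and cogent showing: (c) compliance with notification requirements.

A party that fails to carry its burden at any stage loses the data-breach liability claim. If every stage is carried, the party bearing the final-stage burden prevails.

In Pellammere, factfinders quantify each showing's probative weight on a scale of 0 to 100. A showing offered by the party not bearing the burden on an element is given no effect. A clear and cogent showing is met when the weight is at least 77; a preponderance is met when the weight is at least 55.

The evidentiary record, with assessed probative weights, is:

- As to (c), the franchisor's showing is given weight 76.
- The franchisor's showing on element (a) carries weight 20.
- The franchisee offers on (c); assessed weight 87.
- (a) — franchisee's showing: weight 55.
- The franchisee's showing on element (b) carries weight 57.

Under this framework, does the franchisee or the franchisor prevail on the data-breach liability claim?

Stage 1 — burden on franchisee; standard: a preponderance (weight is at least 55).
    (a): 55 (franchisor's 20 disregarded) ≥ 55 [met]
    (b): 57 ≥ 55 [met]
  The franchisee carries Stage 1; the franchisor now bears the burden.
Stage 2 — burden on franchisor; standard: a clear and cogent showing (weight is at least 77).
    (c): 76 (franchisee's 87 disregarded) < 77 [not met]
  Stage 2 not carried; the franchisor fails its burden.
So the franchisee prevails.

franchisee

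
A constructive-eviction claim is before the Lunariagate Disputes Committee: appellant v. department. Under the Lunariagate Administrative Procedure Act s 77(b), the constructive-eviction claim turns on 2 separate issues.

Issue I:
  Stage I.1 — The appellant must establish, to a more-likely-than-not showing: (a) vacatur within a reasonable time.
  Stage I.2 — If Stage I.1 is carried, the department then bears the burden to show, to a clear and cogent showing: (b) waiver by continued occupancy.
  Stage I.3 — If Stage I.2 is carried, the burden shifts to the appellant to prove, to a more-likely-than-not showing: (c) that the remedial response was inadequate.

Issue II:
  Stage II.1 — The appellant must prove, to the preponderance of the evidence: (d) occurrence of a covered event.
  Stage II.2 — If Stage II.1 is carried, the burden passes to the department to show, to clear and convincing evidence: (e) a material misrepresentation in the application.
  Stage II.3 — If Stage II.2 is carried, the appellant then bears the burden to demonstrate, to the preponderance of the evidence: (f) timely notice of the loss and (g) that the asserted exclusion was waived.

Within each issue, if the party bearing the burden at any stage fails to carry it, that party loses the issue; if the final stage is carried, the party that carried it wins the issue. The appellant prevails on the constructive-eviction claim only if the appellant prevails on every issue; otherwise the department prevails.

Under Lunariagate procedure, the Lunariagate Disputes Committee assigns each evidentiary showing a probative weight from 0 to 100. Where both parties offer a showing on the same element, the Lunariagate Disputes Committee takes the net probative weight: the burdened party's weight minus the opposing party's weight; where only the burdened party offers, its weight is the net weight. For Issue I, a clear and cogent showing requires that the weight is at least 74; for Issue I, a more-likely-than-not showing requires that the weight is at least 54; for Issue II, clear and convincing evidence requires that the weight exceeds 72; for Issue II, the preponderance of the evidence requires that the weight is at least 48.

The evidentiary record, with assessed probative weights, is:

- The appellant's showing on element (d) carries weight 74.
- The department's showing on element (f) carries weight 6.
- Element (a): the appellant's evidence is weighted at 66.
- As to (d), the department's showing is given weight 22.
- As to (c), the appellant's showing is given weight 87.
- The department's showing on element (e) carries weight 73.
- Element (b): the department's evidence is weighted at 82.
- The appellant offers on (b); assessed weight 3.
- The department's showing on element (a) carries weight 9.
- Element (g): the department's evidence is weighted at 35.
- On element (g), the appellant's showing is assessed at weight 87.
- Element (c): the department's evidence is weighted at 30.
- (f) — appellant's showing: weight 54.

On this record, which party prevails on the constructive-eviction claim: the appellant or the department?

— Issue I —
At Stage I.1 the appellant must meet a more-likely-than-not showing (weight is at least 54): on (a) the weight is 66 less the opposing 9 gives net 57, which does reach 54, so (a) meets the standard.
  The appellant carries Stage I.1; the department now bears the burden.
At Stage I.2 the department must meet a clear and cogent showing (weight is at least 74): on (b) the weight is 82 less the opposing 3 gives net 79, ≥ 74, so (b) meets the standard.
  Stage I.2 carried; the burden shifts to the appellant.
At Stage I.3 the appellant must meet a more-likely-than-not showing (weight is at least 54): on (c) the weight is 87 less the opposing 30 gives net 57, which does reach 54, so (c) meets the standard.
  Stage I.3 carried; the final stage is satisfied.
Every stage carried; the appellant prevails on this issue.
— Issue II —
Stage II.1 — burden on appellant; standard: the preponderance of the evidence (weight is at least 48).
    (d): 74 − 22 = 52 ≥ 48 [met]
  Stage II.1 is satisfied; the onus moves to the department.
Stage II.2 — burden on department; standard: clear and convincing evidence (weight exceeds 72).
    (e): 73 > 72 [met]
  Stage II.2 is satisfied; the onus moves to the appellant.
Stage II.3 — burden on appellant; standard: the preponderance of the evidence (weight is at least 48).
    (f): 54 − 6 = 48 ≥ 48 [met]
    (g): 87 − 35 = 52 ≥ 48 [met]
  The appellant carries the last stage.
Every stage carried; the appellant prevails on this issue.
Per-issue: Issue I → appellant; Issue II → appellant. The appellant must prevail on every issue; overall, the appellant prevails.

appellant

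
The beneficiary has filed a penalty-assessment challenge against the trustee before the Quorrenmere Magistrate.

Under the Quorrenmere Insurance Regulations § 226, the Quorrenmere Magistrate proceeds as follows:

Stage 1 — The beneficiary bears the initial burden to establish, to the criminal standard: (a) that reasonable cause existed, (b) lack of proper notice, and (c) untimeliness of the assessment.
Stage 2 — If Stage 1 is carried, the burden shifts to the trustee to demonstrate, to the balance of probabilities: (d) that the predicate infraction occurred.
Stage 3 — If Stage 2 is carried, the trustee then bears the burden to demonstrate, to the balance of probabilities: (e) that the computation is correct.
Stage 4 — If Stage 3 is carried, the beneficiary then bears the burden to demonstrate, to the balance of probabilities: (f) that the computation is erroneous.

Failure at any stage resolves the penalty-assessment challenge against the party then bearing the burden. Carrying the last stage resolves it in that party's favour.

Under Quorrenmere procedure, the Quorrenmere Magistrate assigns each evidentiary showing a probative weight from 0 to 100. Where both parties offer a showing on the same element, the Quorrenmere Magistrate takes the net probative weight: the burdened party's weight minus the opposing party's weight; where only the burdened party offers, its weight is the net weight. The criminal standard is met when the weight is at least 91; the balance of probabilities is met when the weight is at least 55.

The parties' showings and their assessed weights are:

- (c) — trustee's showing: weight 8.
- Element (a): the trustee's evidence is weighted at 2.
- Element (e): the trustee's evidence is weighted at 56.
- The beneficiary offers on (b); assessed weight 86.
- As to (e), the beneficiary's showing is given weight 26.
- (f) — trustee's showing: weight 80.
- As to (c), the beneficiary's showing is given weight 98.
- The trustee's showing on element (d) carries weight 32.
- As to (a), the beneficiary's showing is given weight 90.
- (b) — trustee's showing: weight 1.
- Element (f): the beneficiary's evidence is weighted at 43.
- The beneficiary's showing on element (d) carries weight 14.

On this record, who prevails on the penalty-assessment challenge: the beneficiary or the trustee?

Stage 1 (beneficiary, the criminal standard, weight is at least 91): (a) net 90−2=88 < 91 — fails; (b) net 86−1=85 < 91 — fails; (c) net 98−8=90 < 91 — fails.
  Stage 1 not carried; the beneficiary fails its burden.
The trustee prevails.

trustee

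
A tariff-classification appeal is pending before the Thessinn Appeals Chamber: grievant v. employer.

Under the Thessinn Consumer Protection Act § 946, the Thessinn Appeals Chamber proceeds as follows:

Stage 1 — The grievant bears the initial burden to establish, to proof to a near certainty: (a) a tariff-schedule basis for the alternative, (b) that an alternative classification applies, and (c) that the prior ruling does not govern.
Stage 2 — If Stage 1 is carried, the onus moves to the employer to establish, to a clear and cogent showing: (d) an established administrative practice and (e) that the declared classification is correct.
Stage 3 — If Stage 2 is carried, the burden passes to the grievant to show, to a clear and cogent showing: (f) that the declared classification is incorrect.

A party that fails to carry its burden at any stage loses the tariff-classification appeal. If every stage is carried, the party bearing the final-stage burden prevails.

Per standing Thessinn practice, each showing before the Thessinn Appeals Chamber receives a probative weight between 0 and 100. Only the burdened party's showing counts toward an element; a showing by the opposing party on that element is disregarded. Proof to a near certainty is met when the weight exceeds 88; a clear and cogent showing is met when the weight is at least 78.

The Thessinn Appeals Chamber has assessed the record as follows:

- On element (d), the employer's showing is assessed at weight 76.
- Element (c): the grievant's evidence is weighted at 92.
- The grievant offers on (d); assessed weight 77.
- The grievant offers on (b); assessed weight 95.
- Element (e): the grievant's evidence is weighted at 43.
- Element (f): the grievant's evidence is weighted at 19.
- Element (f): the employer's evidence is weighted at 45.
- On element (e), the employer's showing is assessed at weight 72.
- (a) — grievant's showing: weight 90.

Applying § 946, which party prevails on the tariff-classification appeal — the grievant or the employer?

Stage 1 (grievant, proof to a near certainty, weight exceeds 88): (a) 90 > 88 — meets; (b) 95 > 88 — meets; (c) 92 > 88 — meets.
  Stage 1 is satisfied; the onus moves to the employer.
Stage 2 (employer, a clear and cogent showing, weight is at least 78): (d) 76 (grievant's 77 disregarded) < 78 — fails; (e) 72 (grievant's 43 disregarded) < 78 — fails.
  Not every element is met, so the employer fails to carry Stage 2.
The grievant prevails.

grievant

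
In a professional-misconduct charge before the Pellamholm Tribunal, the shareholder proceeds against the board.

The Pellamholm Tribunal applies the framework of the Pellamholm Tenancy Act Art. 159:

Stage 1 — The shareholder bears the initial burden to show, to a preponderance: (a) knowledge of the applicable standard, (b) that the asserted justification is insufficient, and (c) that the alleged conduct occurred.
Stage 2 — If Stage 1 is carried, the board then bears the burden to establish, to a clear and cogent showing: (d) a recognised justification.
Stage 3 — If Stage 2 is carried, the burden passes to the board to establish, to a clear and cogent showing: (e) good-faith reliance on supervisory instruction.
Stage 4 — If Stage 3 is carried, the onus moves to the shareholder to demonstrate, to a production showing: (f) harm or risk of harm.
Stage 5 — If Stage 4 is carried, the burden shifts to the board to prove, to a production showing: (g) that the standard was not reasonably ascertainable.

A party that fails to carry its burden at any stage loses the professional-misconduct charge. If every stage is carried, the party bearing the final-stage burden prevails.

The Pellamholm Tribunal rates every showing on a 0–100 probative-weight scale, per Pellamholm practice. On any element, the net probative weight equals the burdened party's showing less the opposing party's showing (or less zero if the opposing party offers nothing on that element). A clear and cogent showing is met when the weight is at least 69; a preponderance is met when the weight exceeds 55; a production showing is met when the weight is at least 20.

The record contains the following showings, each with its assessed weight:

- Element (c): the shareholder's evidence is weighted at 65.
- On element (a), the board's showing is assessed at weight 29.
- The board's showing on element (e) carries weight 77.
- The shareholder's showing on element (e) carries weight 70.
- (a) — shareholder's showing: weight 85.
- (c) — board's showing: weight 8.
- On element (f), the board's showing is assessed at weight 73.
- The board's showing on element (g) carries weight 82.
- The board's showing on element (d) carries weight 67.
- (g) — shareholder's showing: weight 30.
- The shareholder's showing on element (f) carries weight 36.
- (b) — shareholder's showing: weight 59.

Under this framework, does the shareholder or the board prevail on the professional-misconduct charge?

shareholder

Stage 1 — burden on shareholder; standard: a preponderance (weight exceeds 55).
    (a): 85 − 29 = 56 > 55 [met]
    (b): 59 > 55 [met]
    (c): 65 − 8 = 57 > 55 [met]
  Stage 1 is satisfied; the onus moves to the board.
Stage 2 — burden on board; standard: a clear and cogent showing (weight is at least 69).
    (d): 67 < 69 [not met]
  Stage 2 not carried; the board fails its burden.
The shareholder prevails.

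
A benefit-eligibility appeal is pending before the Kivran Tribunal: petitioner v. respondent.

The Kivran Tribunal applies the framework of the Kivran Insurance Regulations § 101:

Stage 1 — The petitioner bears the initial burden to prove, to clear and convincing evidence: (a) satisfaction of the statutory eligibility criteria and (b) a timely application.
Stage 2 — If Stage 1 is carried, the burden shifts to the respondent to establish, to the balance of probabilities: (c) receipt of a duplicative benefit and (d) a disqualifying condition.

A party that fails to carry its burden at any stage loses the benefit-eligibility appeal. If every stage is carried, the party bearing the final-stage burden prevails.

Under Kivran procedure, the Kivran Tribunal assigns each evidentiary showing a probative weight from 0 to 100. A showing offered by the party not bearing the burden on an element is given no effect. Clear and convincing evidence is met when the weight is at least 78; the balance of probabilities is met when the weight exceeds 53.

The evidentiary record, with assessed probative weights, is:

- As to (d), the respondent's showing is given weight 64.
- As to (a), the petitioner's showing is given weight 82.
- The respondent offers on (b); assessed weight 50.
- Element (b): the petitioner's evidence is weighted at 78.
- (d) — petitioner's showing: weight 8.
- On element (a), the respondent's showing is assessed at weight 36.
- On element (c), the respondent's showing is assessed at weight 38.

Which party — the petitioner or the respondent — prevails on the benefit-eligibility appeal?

petitioner

Stage 1 — burden on petitioner; standard: clear and convincing evidence (weight is at least 78).
    (a): 82 (respondent's 36 disregarded) ≥ 78 [met]
    (b): 78 (respondent's 50 disregarded) ≥ 78 [met]
  Stage 1 is satisfied; the onus moves to the respondent.
Stage 2 — burden on respondent; standard: the balance of probabilities (weight exceeds 53).
    (c): 38 ≤ 53 [not met]
    (d): 64 (petitioner's 8 disregarded) > 53 [met]
  The respondent does not carry Stage 2.
So the petitioner prevails.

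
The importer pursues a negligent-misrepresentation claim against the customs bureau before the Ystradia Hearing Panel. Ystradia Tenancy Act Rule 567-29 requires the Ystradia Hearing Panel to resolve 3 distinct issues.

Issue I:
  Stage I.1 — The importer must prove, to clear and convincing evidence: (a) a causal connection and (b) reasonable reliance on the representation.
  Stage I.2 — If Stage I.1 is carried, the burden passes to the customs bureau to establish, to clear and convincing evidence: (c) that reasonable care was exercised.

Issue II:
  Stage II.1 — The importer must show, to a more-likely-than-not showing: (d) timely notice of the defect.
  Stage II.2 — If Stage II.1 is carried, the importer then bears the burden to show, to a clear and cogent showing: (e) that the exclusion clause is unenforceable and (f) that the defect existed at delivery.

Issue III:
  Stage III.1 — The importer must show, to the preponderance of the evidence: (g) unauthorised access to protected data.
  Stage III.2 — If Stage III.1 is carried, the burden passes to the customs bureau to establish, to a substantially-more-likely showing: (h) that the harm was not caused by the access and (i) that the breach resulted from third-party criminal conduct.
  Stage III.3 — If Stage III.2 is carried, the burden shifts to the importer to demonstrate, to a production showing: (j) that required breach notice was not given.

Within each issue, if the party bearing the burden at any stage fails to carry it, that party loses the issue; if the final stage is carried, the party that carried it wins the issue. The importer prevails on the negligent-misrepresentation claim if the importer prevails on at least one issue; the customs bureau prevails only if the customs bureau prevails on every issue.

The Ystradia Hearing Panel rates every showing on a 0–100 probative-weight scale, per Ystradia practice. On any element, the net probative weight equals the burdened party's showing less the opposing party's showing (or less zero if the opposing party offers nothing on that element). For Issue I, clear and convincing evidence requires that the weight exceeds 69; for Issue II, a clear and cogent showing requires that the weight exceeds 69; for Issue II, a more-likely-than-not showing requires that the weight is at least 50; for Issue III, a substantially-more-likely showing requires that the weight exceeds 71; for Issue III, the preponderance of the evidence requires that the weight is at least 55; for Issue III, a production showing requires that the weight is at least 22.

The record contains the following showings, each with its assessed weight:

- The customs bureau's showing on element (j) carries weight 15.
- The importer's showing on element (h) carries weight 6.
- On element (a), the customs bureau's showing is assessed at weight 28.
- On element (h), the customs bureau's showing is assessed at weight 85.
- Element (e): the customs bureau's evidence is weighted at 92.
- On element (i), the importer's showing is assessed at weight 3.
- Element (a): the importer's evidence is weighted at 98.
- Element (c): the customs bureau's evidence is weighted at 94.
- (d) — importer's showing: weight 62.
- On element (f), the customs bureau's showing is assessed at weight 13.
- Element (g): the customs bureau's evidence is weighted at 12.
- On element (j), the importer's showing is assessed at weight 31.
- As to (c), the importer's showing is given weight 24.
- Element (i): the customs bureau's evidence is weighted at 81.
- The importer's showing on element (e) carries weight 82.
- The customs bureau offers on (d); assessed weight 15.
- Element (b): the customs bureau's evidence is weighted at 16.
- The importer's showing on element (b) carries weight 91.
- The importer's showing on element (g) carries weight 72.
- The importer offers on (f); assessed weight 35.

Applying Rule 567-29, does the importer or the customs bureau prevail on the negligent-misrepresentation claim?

— Issue I —
Stage I.1 (importer, clear and convincing evidence, weight exceeds 69): (a) net 98−28=70 > 69 — meets; (b) net 91−16=75 > 69 — meets.
  All elements met. The burden passes to the customs bureau.
Stage I.2 (customs bureau, clear and convincing evidence, weight exceeds 69): (c) net 94−24=70 > 69 — meets.
  Stage I.2 carried; the final stage is satisfied.
All stages carried — the customs bureau prevails on this issue.
— Issue II —
Stage II.1 — burden on importer; standard: a more-likely-than-not showing (weight is at least 50).
    (d): 62 − 15 = 47 < 50 [not met]
  Not every element is met, so the importer fails to carry Stage II.1.
So the customs bureau prevails on this issue.
— Issue III —
Stage III.1 — burden on importer; standard: the preponderance of the evidence (weight is at least 55).
    (g): 72 − 12 = 60 ≥ 55 [met]
  All elements met. The burden passes to the customs bureau.
Stage III.2 — burden on customs bureau; standard: a substantially-more-likely showing (weight exceeds 71).
    (h): 85 − 6 = 79 > 71 [met]
    (i): 81 − 3 = 78 > 71 [met]
  The customs bureau carries Stage III.2; the importer now bears the burden.
Stage III.3 — burden on importer; standard: a production showing (weight is at least 22).
    (j): 31 − 15 = 16 < 22 [not met]
  Not every element is met, so the importer fails to carry Stage III.3.
The analysis ends at Stage III.3; the customs bureau prevails on this issue.
Per-issue: Issue I → customs bureau; Issue II → customs bureau; Issue III → customs bureau. The importer must prevail on at least one issue; overall, the customs bureau prevails.

customs bureau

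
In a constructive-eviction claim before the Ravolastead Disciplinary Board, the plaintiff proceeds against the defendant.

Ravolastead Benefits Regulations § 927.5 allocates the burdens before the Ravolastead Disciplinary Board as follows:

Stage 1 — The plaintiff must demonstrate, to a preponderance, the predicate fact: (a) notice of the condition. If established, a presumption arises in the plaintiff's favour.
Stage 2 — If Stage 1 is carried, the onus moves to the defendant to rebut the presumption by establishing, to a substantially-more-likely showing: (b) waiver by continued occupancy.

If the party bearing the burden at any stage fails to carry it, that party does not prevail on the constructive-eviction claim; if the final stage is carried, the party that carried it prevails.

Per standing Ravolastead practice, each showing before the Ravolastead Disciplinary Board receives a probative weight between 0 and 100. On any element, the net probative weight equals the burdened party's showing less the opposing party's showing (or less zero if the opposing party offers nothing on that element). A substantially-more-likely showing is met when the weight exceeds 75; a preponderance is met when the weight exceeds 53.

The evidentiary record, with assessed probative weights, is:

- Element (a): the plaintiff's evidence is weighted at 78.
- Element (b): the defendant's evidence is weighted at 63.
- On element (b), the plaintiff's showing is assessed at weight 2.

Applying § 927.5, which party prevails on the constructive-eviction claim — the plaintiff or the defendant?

At Stage 1 the plaintiff must meet a preponderance (weight exceeds 53): on (a) the weight is 78, which does exceed 53, so (a) meets the standard.
  Stage 1 is satisfied; the onus moves to the defendant.
At Stage 2 the defendant must meet a substantially-more-likely showing (weight exceeds 75): on (b) the weight is 63 less the opposing 2 gives net 61, which does not exceed 75, so (b) does not meet the standard.
  Not every element is met, so the defendant fails to carry Stage 2.
So the plaintiff prevails.

plaintiff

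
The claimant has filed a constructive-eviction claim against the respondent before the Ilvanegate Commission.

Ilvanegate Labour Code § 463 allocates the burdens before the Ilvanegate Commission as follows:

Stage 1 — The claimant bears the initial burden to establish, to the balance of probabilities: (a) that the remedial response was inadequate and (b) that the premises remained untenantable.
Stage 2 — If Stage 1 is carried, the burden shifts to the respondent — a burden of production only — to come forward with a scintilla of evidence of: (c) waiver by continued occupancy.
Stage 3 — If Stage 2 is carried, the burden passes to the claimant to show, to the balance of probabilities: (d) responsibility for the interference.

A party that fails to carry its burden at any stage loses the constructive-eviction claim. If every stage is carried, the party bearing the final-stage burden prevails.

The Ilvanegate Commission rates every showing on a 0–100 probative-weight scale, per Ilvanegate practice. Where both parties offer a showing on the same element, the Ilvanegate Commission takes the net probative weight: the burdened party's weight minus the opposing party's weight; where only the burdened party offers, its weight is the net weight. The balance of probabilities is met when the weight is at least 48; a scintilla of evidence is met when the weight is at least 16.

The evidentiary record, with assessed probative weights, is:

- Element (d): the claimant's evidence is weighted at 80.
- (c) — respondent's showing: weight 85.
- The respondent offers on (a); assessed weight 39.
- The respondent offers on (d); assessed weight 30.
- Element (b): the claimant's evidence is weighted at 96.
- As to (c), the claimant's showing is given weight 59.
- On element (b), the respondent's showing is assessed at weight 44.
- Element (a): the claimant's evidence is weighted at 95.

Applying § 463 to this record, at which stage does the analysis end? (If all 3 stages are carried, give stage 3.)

Stage 1 (claimant, the balance of probabilities, weight is at least 48): (a) net 95−39=56 ≥ 48 — meets; (b) net 96−44=52 ≥ 48 — meets.
  All elements met. The burden passes to the respondent.
Stage 2 (respondent, a scintilla of evidence, weight is at least 16): (c) net 85−59=26 ≥ 16 — meets.
  All elements met. The burden passes to the claimant.
Stage 3 (claimant, the balance of probabilities, weight is at least 48): (d) net 80−30=50 ≥ 48 — meets.
  All elements met at the final stage.
With every stage satisfied, the claimant prevails.

stage 3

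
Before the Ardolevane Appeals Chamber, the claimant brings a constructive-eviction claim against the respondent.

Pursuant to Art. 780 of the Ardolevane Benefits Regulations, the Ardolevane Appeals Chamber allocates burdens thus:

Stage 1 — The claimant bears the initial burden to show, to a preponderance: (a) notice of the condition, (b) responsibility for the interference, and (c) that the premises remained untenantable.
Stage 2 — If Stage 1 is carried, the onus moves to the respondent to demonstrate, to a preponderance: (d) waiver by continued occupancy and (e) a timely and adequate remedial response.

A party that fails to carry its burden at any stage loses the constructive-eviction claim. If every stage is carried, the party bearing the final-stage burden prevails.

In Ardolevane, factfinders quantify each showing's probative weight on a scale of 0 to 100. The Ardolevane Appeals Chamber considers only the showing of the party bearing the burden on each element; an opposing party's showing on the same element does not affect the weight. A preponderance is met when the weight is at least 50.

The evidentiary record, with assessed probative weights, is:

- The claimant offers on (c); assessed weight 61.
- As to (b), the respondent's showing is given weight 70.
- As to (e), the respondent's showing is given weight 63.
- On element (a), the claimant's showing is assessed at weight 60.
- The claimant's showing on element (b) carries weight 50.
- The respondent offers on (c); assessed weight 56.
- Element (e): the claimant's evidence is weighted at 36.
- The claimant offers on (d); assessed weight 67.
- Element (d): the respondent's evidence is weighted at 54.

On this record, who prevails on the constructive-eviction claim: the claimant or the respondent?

respondent

Stage 1 — burden on claimant; standard: a preponderance (weight is at least 50).
    (a): 60 ≥ 50 [met]
    (b): 50 (respondent's 70 disregarded) ≥ 50 [met]
    (c): 61 (respondent's 56 disregarded) ≥ 50 [met]
  Stage 1 is satisfied; the onus moves to the respondent.
Stage 2 — burden on respondent; standard: a preponderance (weight is at least 50).
    (d): 54 (claimant's 67 disregarded) ≥ 50 [met]
    (e): 63 (claimant's 36 disregarded) ≥ 50 [met]
  All elements met at the final stage.
All stages carried — the respondent prevails.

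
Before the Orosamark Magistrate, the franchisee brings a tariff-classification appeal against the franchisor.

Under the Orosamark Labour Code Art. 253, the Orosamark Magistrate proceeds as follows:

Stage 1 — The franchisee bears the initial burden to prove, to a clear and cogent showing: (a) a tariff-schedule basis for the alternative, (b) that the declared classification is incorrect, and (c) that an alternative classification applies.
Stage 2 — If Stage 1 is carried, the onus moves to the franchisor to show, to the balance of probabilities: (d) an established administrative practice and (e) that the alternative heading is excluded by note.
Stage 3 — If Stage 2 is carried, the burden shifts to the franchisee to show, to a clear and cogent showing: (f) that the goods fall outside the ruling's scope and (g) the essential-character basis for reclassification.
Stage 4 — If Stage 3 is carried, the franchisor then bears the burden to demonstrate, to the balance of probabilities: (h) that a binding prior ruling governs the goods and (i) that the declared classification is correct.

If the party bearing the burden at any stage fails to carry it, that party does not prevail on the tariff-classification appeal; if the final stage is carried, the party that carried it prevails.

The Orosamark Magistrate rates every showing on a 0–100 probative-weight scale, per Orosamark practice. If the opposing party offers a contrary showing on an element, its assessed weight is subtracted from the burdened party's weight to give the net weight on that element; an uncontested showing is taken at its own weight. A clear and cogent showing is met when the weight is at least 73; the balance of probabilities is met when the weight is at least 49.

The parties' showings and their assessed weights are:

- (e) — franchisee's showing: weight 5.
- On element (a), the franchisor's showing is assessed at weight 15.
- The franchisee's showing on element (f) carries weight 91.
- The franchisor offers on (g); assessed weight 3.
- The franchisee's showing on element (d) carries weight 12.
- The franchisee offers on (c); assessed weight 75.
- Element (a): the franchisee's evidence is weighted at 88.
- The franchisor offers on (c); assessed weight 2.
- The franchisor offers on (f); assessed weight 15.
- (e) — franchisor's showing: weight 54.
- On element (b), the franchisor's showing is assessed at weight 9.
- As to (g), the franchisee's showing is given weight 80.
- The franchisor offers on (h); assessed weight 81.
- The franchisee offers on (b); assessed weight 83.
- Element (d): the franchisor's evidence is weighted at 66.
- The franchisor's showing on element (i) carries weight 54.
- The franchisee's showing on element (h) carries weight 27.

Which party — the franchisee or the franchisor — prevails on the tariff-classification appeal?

franchisor

At Stage 1 the franchisee must meet a clear and cogent showing (weight is at least 73): on (a) the weight is 88 less the opposing 15 gives net 73, ≥ 73, so (a) meets the standard; on (b) the weight is 83 less the opposing 9 gives net 74, which does reach 73, so (b) meets the standard; on (c) the weight is 75 less the opposing 2 gives net 73, ≥ 73, so (c) meets the standard.
  Stage 1 carried; the burden shifts to the franchisor.
At Stage 2 the franchisor must meet the balance of probabilities (weight is at least 49): on (d) the weight is 66 less the opposing 12 gives net 54, which does reach 49, so (d) meets the standard; on (e) the weight is 54 less the opposing 5 gives net 49, ≥ 49, so (e) meets the standard.
  Stage 2 is satisfied; the onus moves to the franchisee.
At Stage 3 the franchisee must meet a clear and cogent showing (weight is at least 73): on (f) the weight is 91 less the opposing 15 gives net 76, which does reach 73, so (f) meets the standard; on (g) the weight is 80 less the opposing 3 gives net 77, which does reach 73, so (g) meets the standard.
  All elements met. The burden passes to the franchisor.
At Stage 4 the franchisor must meet the balance of probabilities (weight is at least 49): on (h) the weight is 81 less the opposing 27 gives net 54, which does reach 49, so (h) meets the standard; on (i) the weight is 54, which does reach 49, so (i) meets the standard.
  All elements met at the final stage.
All stages carried — the franchisor prevails.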